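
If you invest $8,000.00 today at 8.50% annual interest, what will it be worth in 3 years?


Future value formula: FV = PV × (1 + r)^t
FV = $8,000.00 × (1 + 0.085)^3
FV = $8,000.00 × 1.277289
FV = $10,218.31

FV = PV × (1 + r)^t = $10,218.31


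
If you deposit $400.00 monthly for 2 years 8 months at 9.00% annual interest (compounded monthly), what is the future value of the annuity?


Future value of an ordinary annuity: FV = PMT × ((1 + r)^n − 1) / r
Monthly rate r = 0.09/12 = 0.0075, n = 32
FV = $400.00 × ((1 + 0.09/12)^32 − 1) / (0.09/12)
FV = $400.00 × 36.014830
FV = $14,405.93

FV = PMT × ((1+r)^n - 1)/r = $14,405.93


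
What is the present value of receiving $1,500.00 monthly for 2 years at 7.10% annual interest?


Present value of an ordinary annuity: PV = PMT × (1 − (1 + r)^(−n)) / r
Monthly rate r = 0.071/12 ≈ 0.00591667, n = 24
PV = $1,500.00 × (1 − (1 + 0.071/12)^(−24)) / (0.071/12)
PV = $1,500.00 × 22.312500
PV = $33,468.75

PV = PMT × (1-(1+r)^(-n))/r = $33,468.75


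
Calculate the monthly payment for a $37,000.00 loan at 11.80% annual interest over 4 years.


Loan payment formula: PMT = PV × r / (1 − (1 + r)^(−n))
Monthly rate r = 0.118/12 ≈ 0.00983333, n = 48 months
Denominator: 1 − (1 + 0.118/12)^(−48) = 0.374807
PMT = $37,000.00 × (0.118/12) / 0.374807
PMT = $970.72 per month

PMT = PV × r / (1-(1+r)^(-n)) = $970.72/month


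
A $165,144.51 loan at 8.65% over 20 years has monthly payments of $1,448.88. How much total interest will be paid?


Total paid over the life of the loan = PMT × n.
Total paid = $1,448.88 × 240 = $347,731.20
Total interest = total paid − principal = $347,731.20 − $165,144.51 = $182,586.69

Total interest = (PMT × n) - PV = $182,586.69


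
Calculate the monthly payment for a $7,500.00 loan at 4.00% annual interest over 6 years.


Loan payment formula: PMT = PV × r / (1 − (1 + r)^(−n))
Monthly rate r = 0.04/12 ≈ 0.00333333, n = 72 months
Denominator: 1 − (1 + 0.04/12)^(−72) = 0.213058
PMT = $7,500.00 × (0.04/12) / 0.213058
PMT = $117.34 per month

PMT = PV × r / (1-(1+r)^(-n)) = $117.34/month


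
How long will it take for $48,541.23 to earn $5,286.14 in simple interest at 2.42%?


Rearrange the simple interest formula for t:
I = P × r × t  ⇒  t = I / (P × r)
t = $5,286.14 / ($48,541.23 × 0.0242)
t = 4.5

t = I/(P×r) = 4.5 years


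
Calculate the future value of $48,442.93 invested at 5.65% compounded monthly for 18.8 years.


Compound interest formula: A = P(1 + r/n)^(nt)
A = $48,442.93 × (1 + 0.0565/12)^(12 × 18.8)
Growth factor: (1 + 0.0565/12)^225.6 = 2.8855261
A = $48,442.93 × 2.8855261
A = $139,783.34

A = P(1 + r/n)^(nt) = $139,783.34


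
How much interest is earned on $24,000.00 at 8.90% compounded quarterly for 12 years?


Compound interest earned = final amount − principal.
A = P(1 + r/n)^(nt) = $24,000.00 × (1 + 0.089/4)^(4 × 12) = $69,016.51
Interest = A − P = $69,016.51 − $24,000.00 = $45,016.51

Interest = A - P = $45,016.51


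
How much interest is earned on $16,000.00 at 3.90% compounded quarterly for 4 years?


Compound interest earned = final amount − principal.
A = P(1 + r/n)^(nt) = $16,000.00 × (1 + 0.039/4)^(4 × 4) = $18,687.09
Interest = A − P = $18,687.09 − $16,000.00 = $2,687.09

Interest = A - P = $2,687.09


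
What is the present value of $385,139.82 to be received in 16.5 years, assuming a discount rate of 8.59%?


Present value formula: PV = FV / (1 + r)^t
PV = $385,139.82 / (1 + 0.0859)^16.5
PV = $385,139.82 / 3.895222
PV = $98,874.93

PV = FV / (1 + r)^t = $98,874.93


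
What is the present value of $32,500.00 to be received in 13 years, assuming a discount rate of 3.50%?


Present value formula: PV = FV / (1 + r)^t
PV = $32,500.00 / (1 + 0.035)^13
PV = $32,500.00 / 1.5639561
PV = $20,780.63

PV = FV / (1 + r)^t = $20,780.63


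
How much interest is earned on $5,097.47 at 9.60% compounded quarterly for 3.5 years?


Compound interest earned = final amount − principal.
A = P(1 + r/n)^(nt) = $5,097.47 × (1 + 0.096/4)^(4 × 3.5) = $7,104.84
Interest = A − P = $7,104.84 − $5,097.47 = $2,007.37

Interest = A - P = $2,007.37


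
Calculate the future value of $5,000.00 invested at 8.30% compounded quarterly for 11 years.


Compound interest formula: A = P(1 + r/n)^(nt)
A = $5,000.00 × (1 + 0.083/4)^(4 × 11)
Growth factor: (1 + 0.083/4)^44 = 2.4686135
A = $5,000.00 × 2.4686135
A = $12,343.07

A = P(1 + r/n)^(nt) = $12,343.07


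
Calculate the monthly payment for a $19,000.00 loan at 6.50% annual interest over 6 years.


Loan payment formula: PMT = PV × r / (1 − (1 + r)^(−n))
Monthly rate r = 0.065/12 ≈ 0.00541667, n = 72 months
Denominator: 1 − (1 + 0.065/12)^(−72) = 0.322230
PMT = $19,000.00 × (0.065/12) / 0.322230
PMT = $319.39 per month

PMT = PV × r / (1-(1+r)^(-n)) = $319.39/month


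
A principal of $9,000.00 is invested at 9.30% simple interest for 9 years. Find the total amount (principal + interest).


Total amount formula: A = P(1 + rt) = P + P·r·t
Interest: I = P × r × t = $9,000.00 × 0.093 × 9 = $7,533.00
A = P + I = $9,000.00 + $7,533.00 = $16,533.00

A = P + I = P(1 + rt) = $16,533.00


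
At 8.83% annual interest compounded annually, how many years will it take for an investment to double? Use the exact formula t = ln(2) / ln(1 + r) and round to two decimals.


Doubling condition: (1 + r)^t = 2
Take ln of both sides: t × ln(1 + r) = ln(2)
t = ln(2) / ln(1 + r)
t = 0.693147 / 0.084617
t = 8.19

t = ln(2) / ln(1 + r) = 8.19 years


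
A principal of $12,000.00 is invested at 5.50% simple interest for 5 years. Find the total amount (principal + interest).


Total amount formula: A = P(1 + rt) = P + P·r·t
Interest: I = P × r × t = $12,000.00 × 0.055 × 5 = $3,300.00
A = P + I = $12,000.00 + $3,300.00 = $15,300.00

A = P + I = P(1 + rt) = $15,300.00


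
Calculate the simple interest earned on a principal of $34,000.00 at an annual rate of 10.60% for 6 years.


Simple interest formula: I = P × r × t
I = $34,000.00 × 0.106 × 6
I = $21,624.00

I = P × r × t = $21,624.00


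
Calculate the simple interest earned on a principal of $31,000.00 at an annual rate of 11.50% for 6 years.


Simple interest formula: I = P × r × t
I = $31,000.00 × 0.115 × 6
I = $21,390.00

I = P × r × t = $21,390.00


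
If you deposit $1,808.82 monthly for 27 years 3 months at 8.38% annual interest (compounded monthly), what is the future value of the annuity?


Future value of an ordinary annuity: FV = PMT × ((1 + r)^n − 1) / r
Monthly rate r = 0.0838/12 ≈ 0.00698333, n = 327
FV = $1,808.82 × ((1 + 0.0838/12)^327 − 1) / (0.0838/12)
FV = $1,808.82 × 1250.676262
FV = $2,262,248.24

FV = PMT × ((1+r)^n - 1)/r = $2,262,248.24


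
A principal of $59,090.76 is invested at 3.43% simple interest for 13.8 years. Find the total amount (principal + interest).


Total amount formula: A = P(1 + rt) = P + P·r·t
Interest: I = P × r × t = $59,090.76 × 0.0343 × 13.8 = $27,970.02
A = P + I = $59,090.76 + $27,970.02 = $87,060.78

A = P + I = P(1 + rt) = $87,060.78


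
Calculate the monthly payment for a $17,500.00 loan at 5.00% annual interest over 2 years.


Loan payment formula: PMT = PV × r / (1 − (1 + r)^(−n))
Monthly rate r = 0.05/12 ≈ 0.00416667, n = 24 months
Denominator: 1 − (1 + 0.05/12)^(−24) = 0.094975
PMT = $17,500.00 × (0.05/12) / 0.094975
PMT = $767.75 per month

PMT = PV × r / (1-(1+r)^(-n)) = $767.75/month


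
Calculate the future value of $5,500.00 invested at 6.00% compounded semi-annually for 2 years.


Compound interest formula: A = P(1 + r/n)^(nt)
A = $5,500.00 × (1 + 0.06/2)^(2 × 2)
Growth factor: (1 + 0.06/2)^4 = 1.125509
A = $5,500.00 × 1.125509
A = $6,190.30

A = P(1 + r/n)^(nt) = $6,190.30


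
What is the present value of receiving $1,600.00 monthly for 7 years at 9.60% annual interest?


Present value of an ordinary annuity: PV = PMT × (1 − (1 + r)^(−n)) / r
Monthly rate r = 0.096/12 = 0.008, n = 84
PV = $1,600.00 × (1 − (1 + 0.096/12)^(−84)) / (0.096/12)
PV = $1,600.00 × 60.993318
PV = $97,589.31

PV = PMT × (1-(1+r)^(-n))/r = $97,589.31


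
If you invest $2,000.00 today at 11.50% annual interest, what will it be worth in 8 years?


Future value formula: FV = PV × (1 + r)^t
FV = $2,000.00 × (1 + 0.115)^8
FV = $2,000.00 × 2.388905
FV = $4,777.81

FV = PV × (1 + r)^t = $4,777.81


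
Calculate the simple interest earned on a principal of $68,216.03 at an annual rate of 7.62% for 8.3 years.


Simple interest formula: I = P × r × t
I = $68,216.03 × 0.0762 × 8.3
I = $43,143.91

I = P × r × t = $43,143.91


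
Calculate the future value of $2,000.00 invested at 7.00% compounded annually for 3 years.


Compound interest formula: A = P(1 + r/n)^(nt)
A = $2,000.00 × (1 + 0.07/1)^(1 × 3)
Growth factor: (1 + 0.07/1)^3 = 1.225043
A = $2,000.00 × 1.225043
A = $2,450.09

A = P(1 + r/n)^(nt) = $2,450.09


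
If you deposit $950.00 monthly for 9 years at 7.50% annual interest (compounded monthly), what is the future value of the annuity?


Future value of an ordinary annuity: FV = PMT × ((1 + r)^n − 1) / r
Monthly rate r = 0.075/12 = 0.00625, n = 108
FV = $950.00 × ((1 + 0.075/12)^108 − 1) / (0.075/12)
FV = $950.00 × 153.585857
FV = $145,906.56

FV = PMT × ((1+r)^n - 1)/r = $145,906.56


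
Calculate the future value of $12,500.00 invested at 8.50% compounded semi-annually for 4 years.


Compound interest formula: A = P(1 + r/n)^(nt)
A = $12,500.00 × (1 + 0.085/2)^(2 × 4)
Growth factor: (1 + 0.085/2)^8 = 1.3951102
A = $12,500.00 × 1.3951102
A = $17,438.88

A = P(1 + r/n)^(nt) = $17,438.88


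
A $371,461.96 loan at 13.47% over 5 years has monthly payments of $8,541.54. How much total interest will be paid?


Total paid over the life of the loan = PMT × n.
Total paid = $8,541.54 × 60 = $512,492.40
Total interest = total paid − principal = $512,492.40 − $371,461.96 = $141,030.44

Total interest = (PMT × n) - PV = $141,030.44


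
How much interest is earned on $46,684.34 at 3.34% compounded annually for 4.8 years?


Compound interest earned = final amount − principal.
A = P(1 + r/n)^(nt) = $46,684.34 × (1 + 0.0334/1)^(1 × 4.8) = $54,658.77
Interest = A − P = $54,658.77 − $46,684.34 = $7,974.43

Interest = A - P = $7,974.43


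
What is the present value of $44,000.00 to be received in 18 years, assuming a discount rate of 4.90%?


Present value formula: PV = FV / (1 + r)^t
PV = $44,000.00 / (1 + 0.049)^18
PV = $44,000.00 / 2.3656952
PV = $18,599.18

PV = FV / (1 + r)^t = $18,599.18


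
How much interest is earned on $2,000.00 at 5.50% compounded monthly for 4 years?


Compound interest earned = final amount − principal.
A = P(1 + r/n)^(nt) = $2,000.00 × (1 + 0.055/12)^(12 × 4) = $2,490.90
Interest = A − P = $2,490.90 − $2,000.00 = $490.90

Interest = A - P = $490.90


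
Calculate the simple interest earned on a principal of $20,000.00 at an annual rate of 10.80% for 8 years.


Simple interest formula: I = P × r × t
I = $20,000.00 × 0.108 × 8
I = $17,280.00

I = P × r × t = $17,280.00


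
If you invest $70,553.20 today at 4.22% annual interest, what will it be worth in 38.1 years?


Future value formula: FV = PV × (1 + r)^t
FV = $70,553.20 × (1 + 0.0422)^38.1
FV = $70,553.20 × 4.829873
FV = $340,763.00

FV = PV × (1 + r)^t = $340,763.00


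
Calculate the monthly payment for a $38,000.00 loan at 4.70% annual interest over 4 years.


Loan payment formula: PMT = PV × r / (1 − (1 + r)^(−n))
Monthly rate r = 0.047/12 ≈ 0.00391667, n = 48 months
Denominator: 1 − (1 + 0.047/12)^(−48) = 0.171081
PMT = $38,000.00 × (0.047/12) / 0.171081
PMT = $869.96 per month

PMT = PV × r / (1-(1+r)^(-n)) = $869.96/month


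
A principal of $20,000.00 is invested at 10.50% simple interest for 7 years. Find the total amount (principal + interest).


Total amount formula: A = P(1 + rt) = P + P·r·t
Interest: I = P × r × t = $20,000.00 × 0.105 × 7 = $14,700.00
A = P + I = $20,000.00 + $14,700.00 = $34,700.00

A = P + I = P(1 + rt) = $34,700.00


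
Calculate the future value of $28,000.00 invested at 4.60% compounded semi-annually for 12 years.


Compound interest formula: A = P(1 + r/n)^(nt)
A = $28,000.00 × (1 + 0.046/2)^(2 × 12)
Growth factor: (1 + 0.046/2)^24 = 1.7258983
A = $28,000.00 × 1.7258983
A = $48,325.15

A = P(1 + r/n)^(nt) = $48,325.15


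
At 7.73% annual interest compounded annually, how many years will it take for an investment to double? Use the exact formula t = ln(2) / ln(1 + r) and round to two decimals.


Doubling condition: (1 + r)^t = 2
Take ln of both sides: t × ln(1 + r) = ln(2)
t = ln(2) / ln(1 + r)
t = 0.693147 / 0.074458
t = 9.31

t = ln(2) / ln(1 + r) = 9.31 years


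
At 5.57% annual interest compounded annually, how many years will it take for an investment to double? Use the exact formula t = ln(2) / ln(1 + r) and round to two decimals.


Doubling condition: (1 + r)^t = 2
Take ln of both sides: t × ln(1 + r) = ln(2)
t = ln(2) / ln(1 + r)
t = 0.693147 / 0.054204
t = 12.79

t = ln(2) / ln(1 + r) = 12.79 years


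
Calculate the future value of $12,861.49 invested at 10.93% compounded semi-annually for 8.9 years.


Compound interest formula: A = P(1 + r/n)^(nt)
A = $12,861.49 × (1 + 0.1093/2)^(2 × 8.9)
Growth factor: (1 + 0.1093/2)^17.8 = 2.578272
A = $12,861.49 × 2.578272
A = $33,160.42

A = P(1 + r/n)^(nt) = $33,160.42


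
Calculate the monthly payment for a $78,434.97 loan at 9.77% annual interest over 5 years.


Loan payment formula: PMT = PV × r / (1 − (1 + r)^(−n))
Monthly rate r = 0.0977/12 ≈ 0.00814167, n = 60 months
Denominator: 1 − (1 + 0.0977/12)^(−60) = 0.385239
PMT = $78,434.97 × (0.0977/12) / 0.385239
PMT = $1,657.65 per month

PMT = PV × r / (1-(1+r)^(-n)) = $1,657.65/month


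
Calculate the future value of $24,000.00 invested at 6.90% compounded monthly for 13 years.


Compound interest formula: A = P(1 + r/n)^(nt)
A = $24,000.00 × (1 + 0.069/12)^(12 × 13)
Growth factor: (1 + 0.069/12)^156 = 2.4459436
A = $24,000.00 × 2.4459436
A = $58,702.65

A = P(1 + r/n)^(nt) = $58,702.65


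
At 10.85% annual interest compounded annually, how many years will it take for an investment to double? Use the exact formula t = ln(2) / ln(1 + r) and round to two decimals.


Doubling condition: (1 + r)^t = 2
Take ln of both sides: t × ln(1 + r) = ln(2)
t = ln(2) / ln(1 + r)
t = 0.693147 / 0.103008
t = 6.73

t = ln(2) / ln(1 + r) = 6.73 years


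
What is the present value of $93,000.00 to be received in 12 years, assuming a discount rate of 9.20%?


Present value formula: PV = FV / (1 + r)^t
PV = $93,000.00 / (1 + 0.092)^12
PV = $93,000.00 / 2.875224
PV = $32,345.31

PV = FV / (1 + r)^t = $32,345.31


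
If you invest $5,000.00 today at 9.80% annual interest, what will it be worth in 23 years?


Future value formula: FV = PV × (1 + r)^t
FV = $5,000.00 × (1 + 0.098)^23
FV = $5,000.00 × 8.587244
FV = $42,936.22

FV = PV × (1 + r)^t = $42,936.22


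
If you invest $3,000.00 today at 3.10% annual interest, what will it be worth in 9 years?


Future value formula: FV = PV × (1 + r)^t
FV = $3,000.00 × (1 + 0.031)^9
FV = $3,000.00 × 1.3162185
FV = $3,948.66

FV = PV × (1 + r)^t = $3,948.66


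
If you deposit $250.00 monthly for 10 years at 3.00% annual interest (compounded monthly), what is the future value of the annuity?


Future value of an ordinary annuity: FV = PMT × ((1 + r)^n − 1) / r
Monthly rate r = 0.03/12 = 0.0025, n = 120
FV = $250.00 × ((1 + 0.03/12)^120 − 1) / (0.03/12)
FV = $250.00 × 139.741419
FV = $34,935.35

FV = PMT × ((1+r)^n - 1)/r = $34,935.35


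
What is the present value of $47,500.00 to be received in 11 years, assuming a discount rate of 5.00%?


Present value formula: PV = FV / (1 + r)^t
PV = $47,500.00 / (1 + 0.05)^11
PV = $47,500.00 / 1.710339
PV = $27,772.27

PV = FV / (1 + r)^t = $27,772.27


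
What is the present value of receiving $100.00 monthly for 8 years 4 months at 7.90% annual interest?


Present value of an ordinary annuity: PV = PMT × (1 − (1 + r)^(−n)) / r
Monthly rate r = 0.079/12 ≈ 0.00658333, n = 100
PV = $100.00 × (1 − (1 + 0.079/12)^(−100)) / (0.079/12)
PV = $100.00 × 73.088860
PV = $7,308.89

PV = PMT × (1-(1+r)^(-n))/r = $7,308.89


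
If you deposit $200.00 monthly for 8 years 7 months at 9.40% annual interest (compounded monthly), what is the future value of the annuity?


Future value of an ordinary annuity: FV = PMT × ((1 + r)^n − 1) / r
Monthly rate r = 0.094/12 ≈ 0.00783333, n = 103
FV = $200.00 × ((1 + 0.094/12)^103 − 1) / (0.094/12)
FV = $200.00 × 157.502240
FV = $31,500.45

FV = PMT × ((1+r)^n - 1)/r = $31,500.45


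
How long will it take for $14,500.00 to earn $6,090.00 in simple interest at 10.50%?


Rearrange the simple interest formula for t:
I = P × r × t  ⇒  t = I / (P × r)
t = $6,090.00 / ($14,500.00 × 0.105)
t = 4

t = I/(P×r) = 4 years


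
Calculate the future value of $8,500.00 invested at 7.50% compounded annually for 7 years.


Compound interest formula: A = P(1 + r/n)^(nt)
A = $8,500.00 × (1 + 0.075/1)^(1 × 7)
Growth factor: (1 + 0.075/1)^7 = 1.659049
A = $8,500.00 × 1.659049
A = $14,101.92

A = P(1 + r/n)^(nt) = $14,101.92


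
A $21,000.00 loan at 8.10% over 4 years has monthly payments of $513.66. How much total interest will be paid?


Total paid over the life of the loan = PMT × n.
Total paid = $513.66 × 48 = $24,655.68
Total interest = total paid − principal = $24,655.68 − $21,000.00 = $3,655.68

Total interest = (PMT × n) - PV = $3,655.68


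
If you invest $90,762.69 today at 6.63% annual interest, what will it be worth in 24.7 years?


Future value formula: FV = PV × (1 + r)^t
FV = $90,762.69 × (1 + 0.0663)^24.7
FV = $90,762.69 × 4.88226566
FV = $443,127.56

FV = PV × (1 + r)^t = $443,127.56


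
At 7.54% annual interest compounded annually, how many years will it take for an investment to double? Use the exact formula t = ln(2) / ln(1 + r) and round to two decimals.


Doubling condition: (1 + r)^t = 2
Take ln of both sides: t × ln(1 + r) = ln(2)
t = ln(2) / ln(1 + r)
t = 0.693147 / 0.072693
t = 9.54

t = ln(2) / ln(1 + r) = 9.54 years


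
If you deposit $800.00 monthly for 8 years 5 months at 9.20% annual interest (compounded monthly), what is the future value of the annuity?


Future value of an ordinary annuity: FV = PMT × ((1 + r)^n − 1) / r
Monthly rate r = 0.092/12 ≈ 0.00766667, n = 101
FV = $800.00 × ((1 + 0.092/12)^101 − 1) / (0.092/12)
FV = $800.00 × 151.662925
FV = $121,330.34

FV = PMT × ((1+r)^n - 1)/r = $121,330.34


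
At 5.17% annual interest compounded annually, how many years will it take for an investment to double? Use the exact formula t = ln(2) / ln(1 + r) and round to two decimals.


Doubling condition: (1 + r)^t = 2
Take ln of both sides: t × ln(1 + r) = ln(2)
t = ln(2) / ln(1 + r)
t = 0.693147 / 0.050408
t = 13.75

t = ln(2) / ln(1 + r) = 13.75 years


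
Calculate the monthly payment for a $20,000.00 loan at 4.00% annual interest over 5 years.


Loan payment formula: PMT = PV × r / (1 − (1 + r)^(−n))
Monthly rate r = 0.04/12 ≈ 0.00333333, n = 60 months
Denominator: 1 − (1 + 0.04/12)^(−60) = 0.180997
PMT = $20,000.00 × (0.04/12) / 0.180997
PMT = $368.33 per month

PMT = PV × r / (1-(1+r)^(-n)) = $368.33/month


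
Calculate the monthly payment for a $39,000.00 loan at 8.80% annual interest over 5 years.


Loan payment formula: PMT = PV × r / (1 − (1 + r)^(−n))
Monthly rate r = 0.088/12 ≈ 0.00733333, n = 60 months
Denominator: 1 − (1 + 0.088/12)^(−60) = 0.3549288
PMT = $39,000.00 × (0.088/12) / 0.3549288
PMT = $805.80 per month

PMT = PV × r / (1-(1+r)^(-n)) = $805.80/month


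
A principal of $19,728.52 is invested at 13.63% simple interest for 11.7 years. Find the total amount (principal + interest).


Total amount formula: A = P(1 + rt) = P + P·r·t
Interest: I = P × r × t = $19,728.52 × 0.1363 × 11.7 = $31,461.27
A = P + I = $19,728.52 + $31,461.27 = $51,189.79

A = P + I = P(1 + rt) = $51,189.79


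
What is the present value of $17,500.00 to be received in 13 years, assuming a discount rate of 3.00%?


Present value formula: PV = FV / (1 + r)^t
PV = $17,500.00 / (1 + 0.03)^13
PV = $17,500.00 / 1.468534
PV = $11,916.65

PV = FV / (1 + r)^t = $11,916.65


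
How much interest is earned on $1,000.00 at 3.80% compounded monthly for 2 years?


Compound interest earned = final amount − principal.
A = P(1 + r/n)^(nt) = $1,000.00 × (1 + 0.038/12)^(12 × 2) = $1,078.83
Interest = A − P = $1,078.83 − $1,000.00 = $78.83

Interest = A - P = $78.83


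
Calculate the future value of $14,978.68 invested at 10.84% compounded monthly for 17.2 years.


Compound interest formula: A = P(1 + r/n)^(nt)
A = $14,978.68 × (1 + 0.1084/12)^(12 × 17.2)
Growth factor: (1 + 0.1084/12)^206.4 = 6.3987915
A = $14,978.68 × 6.3987915
A = $95,845.45

A = P(1 + r/n)^(nt) = $95,845.45


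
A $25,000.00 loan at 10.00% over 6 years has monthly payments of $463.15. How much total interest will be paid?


Total paid over the life of the loan = PMT × n.
Total paid = $463.15 × 72 = $33,346.80
Total interest = total paid − principal = $33,346.80 − $25,000.00 = $8,346.80

Total interest = (PMT × n) - PV = $8,346.80


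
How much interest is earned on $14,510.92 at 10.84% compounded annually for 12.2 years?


Compound interest earned = final amount − principal.
A = P(1 + r/n)^(nt) = $14,510.92 × (1 + 0.1084/1)^(1 × 12.2) = $50,932.20
Interest = A − P = $50,932.20 − $14,510.92 = $36,421.28

Interest = A - P = $36,421.28


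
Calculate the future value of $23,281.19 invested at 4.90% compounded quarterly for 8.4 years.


Compound interest formula: A = P(1 + r/n)^(nt)
A = $23,281.19 × (1 + 0.049/4)^(4 × 8.4)
Growth factor: (1 + 0.049/4)^33.6 = 1.5054613
A = $23,281.19 × 1.5054613
A = $35,048.93

A = P(1 + r/n)^(nt) = $35,048.93


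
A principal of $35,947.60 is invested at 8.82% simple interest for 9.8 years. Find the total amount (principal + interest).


Total amount formula: A = P(1 + rt) = P + P·r·t
Interest: I = P × r × t = $35,947.60 × 0.0882 × 9.8 = $31,071.67
A = P + I = $35,947.60 + $31,071.67 = $67,019.27

A = P + I = P(1 + rt) = $67,019.27


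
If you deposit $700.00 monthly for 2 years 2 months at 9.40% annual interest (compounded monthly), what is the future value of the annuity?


Future value of an ordinary annuity: FV = PMT × ((1 + r)^n − 1) / r
Monthly rate r = 0.094/12 ≈ 0.00783333, n = 26
FV = $700.00 × ((1 + 0.094/12)^26 − 1) / (0.094/12)
FV = $700.00 × 28.712813
FV = $20,098.97

FV = PMT × ((1+r)^n - 1)/r = $20,098.97


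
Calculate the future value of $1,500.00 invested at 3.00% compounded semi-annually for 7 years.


Compound interest formula: A = P(1 + r/n)^(nt)
A = $1,500.00 × (1 + 0.03/2)^(2 × 7)
Growth factor: (1 + 0.03/2)^14 = 1.231756
A = $1,500.00 × 1.231756
A = $1,847.63

A = P(1 + r/n)^(nt) = $1,847.63


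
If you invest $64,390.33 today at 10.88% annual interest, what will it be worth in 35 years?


Future value formula: FV = PV × (1 + r)^t
FV = $64,390.33 × (1 + 0.1088)^35
FV = $64,390.33 × 37.1417707
FV = $2,391,570.87

FV = PV × (1 + r)^t = $2,391,570.87


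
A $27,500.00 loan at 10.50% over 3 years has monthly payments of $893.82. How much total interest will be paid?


Total paid over the life of the loan = PMT × n.
Total paid = $893.82 × 36 = $32,177.52
Total interest = total paid − principal = $32,177.52 − $27,500.00 = $4,677.52

Total interest = (PMT × n) - PV = $4,677.52


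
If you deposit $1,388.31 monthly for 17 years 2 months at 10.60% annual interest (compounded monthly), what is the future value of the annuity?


Future value of an ordinary annuity: FV = PMT × ((1 + r)^n − 1) / r
Monthly rate r = 0.106/12 ≈ 0.00883333, n = 206
FV = $1,388.31 × ((1 + 0.106/12)^206 − 1) / (0.106/12)
FV = $1,388.31 × 579.702132
FV = $804,806.27

FV = PMT × ((1+r)^n - 1)/r = $804,806.27


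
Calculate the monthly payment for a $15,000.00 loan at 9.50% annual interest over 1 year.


Loan payment formula: PMT = PV × r / (1 − (1 + r)^(−n))
Monthly rate r = 0.095/12 ≈ 0.00791667, n = 12 months
Denominator: 1 − (1 + 0.095/12)^(−12) = 0.090287
PMT = $15,000.00 × (0.095/12) / 0.090287
PMT = $1,315.25 per month

PMT = PV × r / (1-(1+r)^(-n)) = $1,315.25/month


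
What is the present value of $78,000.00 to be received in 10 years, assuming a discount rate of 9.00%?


Present value formula: PV = FV / (1 + r)^t
PV = $78,000.00 / (1 + 0.09)^10
PV = $78,000.00 / 2.367364
PV = $32,948.04

PV = FV / (1 + r)^t = $32,948.04


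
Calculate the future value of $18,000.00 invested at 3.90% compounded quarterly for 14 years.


Compound interest formula: A = P(1 + r/n)^(nt)
A = $18,000.00 × (1 + 0.039/4)^(4 × 14)
Growth factor: (1 + 0.039/4)^56 = 1.7217745
A = $18,000.00 × 1.7217745
A = $30,991.94

A = P(1 + r/n)^(nt) = $30,991.94


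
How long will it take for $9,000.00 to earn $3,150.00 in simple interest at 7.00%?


Rearrange the simple interest formula for t:
I = P × r × t  ⇒  t = I / (P × r)
t = $3,150.00 / ($9,000.00 × 0.07)
t = 5

t = I/(P×r) = 5 years


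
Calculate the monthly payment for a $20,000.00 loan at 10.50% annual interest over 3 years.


Loan payment formula: PMT = PV × r / (1 − (1 + r)^(−n))
Monthly rate r = 0.105/12 = 0.00875, n = 36 months
Denominator: 1 − (1 + 0.105/12)^(−36) = 0.269211
PMT = $20,000.00 × (0.105/12) / 0.269211
PMT = $650.05 per month

PMT = PV × r / (1-(1+r)^(-n)) = $650.05/month


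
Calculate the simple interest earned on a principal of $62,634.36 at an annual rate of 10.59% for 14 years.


Simple interest formula: I = P × r × t
I = $62,634.36 × 0.1059 × 14
I = $92,861.70

I = P × r × t = $92,861.70


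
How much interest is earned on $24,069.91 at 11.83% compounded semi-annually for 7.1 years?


Compound interest earned = final amount − principal.
A = P(1 + r/n)^(nt) = $24,069.91 × (1 + 0.1183/2)^(2 × 7.1) = $54,434.04
Interest = A − P = $54,434.04 − $24,069.91 = $30,364.13

Interest = A - P = $30,364.13


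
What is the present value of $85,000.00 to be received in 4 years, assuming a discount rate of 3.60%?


Present value formula: PV = FV / (1 + r)^t
PV = $85,000.00 / (1 + 0.036)^4
PV = $85,000.00 / 1.1519643
PV = $73,787.01

PV = FV / (1 + r)^t = $73,787.01


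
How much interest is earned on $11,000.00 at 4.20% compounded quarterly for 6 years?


Compound interest earned = final amount − principal.
A = P(1 + r/n)^(nt) = $11,000.00 × (1 + 0.042/4)^(4 × 6) = $14,133.97
Interest = A − P = $14,133.97 − $11,000.00 = $3,133.97

Interest = A - P = $3,133.97


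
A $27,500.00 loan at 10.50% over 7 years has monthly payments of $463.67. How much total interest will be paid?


Total paid over the life of the loan = PMT × n.
Total paid = $463.67 × 84 = $38,948.28
Total interest = total paid − principal = $38,948.28 − $27,500.00 = $11,448.28

Total interest = (PMT × n) - PV = $11,448.28


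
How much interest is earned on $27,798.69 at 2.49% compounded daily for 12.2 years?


Compound interest earned = final amount − principal.
A = P(1 + r/n)^(nt) = $27,798.69 × (1 + 0.0249/365)^(365 × 12.2) = $37,666.03
Interest = A − P = $37,666.03 − $27,798.69 = $9,867.34

Interest = A - P = $9,867.34


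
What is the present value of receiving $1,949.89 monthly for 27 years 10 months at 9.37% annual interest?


Present value of an ordinary annuity: PV = PMT × (1 − (1 + r)^(−n)) / r
Monthly rate r = 0.0937/12 ≈ 0.00780833, n = 334
PV = $1,949.89 × (1 − (1 + 0.0937/12)^(−334)) / (0.0937/12)
PV = $1,949.89 × 118.535777
PV = $231,131.73

PV = PMT × (1-(1+r)^(-n))/r = $231,131.73


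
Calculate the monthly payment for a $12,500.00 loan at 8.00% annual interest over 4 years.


Loan payment formula: PMT = PV × r / (1 − (1 + r)^(−n))
Monthly rate r = 0.08/12 ≈ 0.00666667, n = 48 months
Denominator: 1 − (1 + 0.08/12)^(−48) = 0.273079
PMT = $12,500.00 × (0.08/12) / 0.273079
PMT = $305.16 per month

PMT = PV × r / (1-(1+r)^(-n)) = $305.16/month


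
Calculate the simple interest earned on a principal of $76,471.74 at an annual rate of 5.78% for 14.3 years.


Simple interest formula: I = P × r × t
I = $76,471.74 × 0.0578 × 14.3
I = $63,206.95

I = P × r × t = $63,206.95


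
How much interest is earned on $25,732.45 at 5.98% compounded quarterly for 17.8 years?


Compound interest earned = final amount − principal.
A = P(1 + r/n)^(nt) = $25,732.45 × (1 + 0.0598/4)^(4 × 17.8) = $74,018.46
Interest = A − P = $74,018.46 − $25,732.45 = $48,286.01

Interest = A - P = $48,286.01


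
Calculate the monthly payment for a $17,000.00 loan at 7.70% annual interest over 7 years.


Loan payment formula: PMT = PV × r / (1 − (1 + r)^(−n))
Monthly rate r = 0.077/12 ≈ 0.00641667, n = 84 months
Denominator: 1 − (1 + 0.077/12)^(−84) = 0.415663
PMT = $17,000.00 × (0.077/12) / 0.415663
PMT = $262.43 per month

PMT = PV × r / (1-(1+r)^(-n)) = $262.43/month


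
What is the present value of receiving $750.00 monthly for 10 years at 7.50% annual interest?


Present value of an ordinary annuity: PV = PMT × (1 − (1 + r)^(−n)) / r
Monthly rate r = 0.075/12 = 0.00625, n = 120
PV = $750.00 × (1 − (1 + 0.075/12)^(−120)) / (0.075/12)
PV = $750.00 × 84.244743
PV = $63,183.56

PV = PMT × (1-(1+r)^(-n))/r = $63,183.56


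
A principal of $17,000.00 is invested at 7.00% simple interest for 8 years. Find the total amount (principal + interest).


Total amount formula: A = P(1 + rt) = P + P·r·t
Interest: I = P × r × t = $17,000.00 × 0.07 × 8 = $9,520.00
A = P + I = $17,000.00 + $9,520.00 = $26,520.00

A = P + I = P(1 + rt) = $26,520.00


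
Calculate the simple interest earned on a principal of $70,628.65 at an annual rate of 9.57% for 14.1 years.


Simple interest formula: I = P × r × t
I = $70,628.65 × 0.0957 × 14.1
I = $95,304.18

I = P × r × t = $95,304.18


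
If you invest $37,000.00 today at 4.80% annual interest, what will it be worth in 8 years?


Future value formula: FV = PV × (1 + r)^t
FV = $37,000.00 × (1 + 0.048)^8
FV = $37,000.00 × 1.4550914
FV = $53,838.38

FV = PV × (1 + r)^t = $53,838.38


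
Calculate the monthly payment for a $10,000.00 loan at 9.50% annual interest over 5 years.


Loan payment formula: PMT = PV × r / (1 − (1 + r)^(−n))
Monthly rate r = 0.095/12 ≈ 0.00791667, n = 60 months
Denominator: 1 − (1 + 0.095/12)^(−60) = 0.376951
PMT = $10,000.00 × (0.095/12) / 0.376951
PMT = $210.02 per month

PMT = PV × r / (1-(1+r)^(-n)) = $210.02/month


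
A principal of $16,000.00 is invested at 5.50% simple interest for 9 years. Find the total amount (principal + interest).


Total amount formula: A = P(1 + rt) = P + P·r·t
Interest: I = P × r × t = $16,000.00 × 0.055 × 9 = $7,920.00
A = P + I = $16,000.00 + $7,920.00 = $23,920.00

A = P + I = P(1 + rt) = $23,920.00


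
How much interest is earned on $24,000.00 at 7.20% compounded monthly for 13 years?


Compound interest earned = final amount − principal.
A = P(1 + r/n)^(nt) = $24,000.00 × (1 + 0.072/12)^(12 × 13) = $61,023.38
Interest = A − P = $61,023.38 − $24,000.00 = $37,023.38

Interest = A - P = $37,023.38


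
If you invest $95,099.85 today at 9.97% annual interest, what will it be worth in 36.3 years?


Future value formula: FV = PV × (1 + r)^t
FV = $95,099.85 × (1 + 0.0997)^36.3
FV = $95,099.85 × 31.49592513
FV = $2,995,257.76

FV = PV × (1 + r)^t = $2,995,257.76


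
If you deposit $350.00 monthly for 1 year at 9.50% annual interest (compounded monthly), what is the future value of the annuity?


Future value of an ordinary annuity: FV = PMT × ((1 + r)^n − 1) / r
Monthly rate r = 0.095/12 ≈ 0.00791667, n = 12
FV = $350.00 × ((1 + 0.095/12)^12 − 1) / (0.095/12)
FV = $350.00 × 12.536537
FV = $4,387.79

FV = PMT × ((1+r)^n - 1)/r = $4,387.79


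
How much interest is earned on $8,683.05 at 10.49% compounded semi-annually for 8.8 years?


Compound interest earned = final amount − principal.
A = P(1 + r/n)^(nt) = $8,683.05 × (1 + 0.1049/2)^(2 × 8.8) = $21,351.00
Interest = A − P = $21,351.00 − $8,683.05 = $12,667.95

Interest = A - P = $12,667.95


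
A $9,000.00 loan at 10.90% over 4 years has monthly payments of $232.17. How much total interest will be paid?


Total paid over the life of the loan = PMT × n.
Total paid = $232.17 × 48 = $11,144.16
Total interest = total paid − principal = $11,144.16 − $9,000.00 = $2,144.16

Total interest = (PMT × n) - PV = $2,144.16


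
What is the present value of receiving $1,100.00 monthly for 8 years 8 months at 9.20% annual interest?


Present value of an ordinary annuity: PV = PMT × (1 − (1 + r)^(−n)) / r
Monthly rate r = 0.092/12 ≈ 0.00766667, n = 104
PV = $1,100.00 × (1 − (1 + 0.092/12)^(−104)) / (0.092/12)
PV = $1,100.00 × 71.491190
PV = $78,640.31

PV = PMT × (1-(1+r)^(-n))/r = $78,640.31


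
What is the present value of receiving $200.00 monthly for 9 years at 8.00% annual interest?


Present value of an ordinary annuity: PV = PMT × (1 − (1 + r)^(−n)) / r
Monthly rate r = 0.08/12 ≈ 0.00666667, n = 108
PV = $200.00 × (1 − (1 + 0.08/12)^(−108)) / (0.08/12)
PV = $200.00 × 76.812497
PV = $15,362.50

PV = PMT × (1-(1+r)^(-n))/r = $15,362.50


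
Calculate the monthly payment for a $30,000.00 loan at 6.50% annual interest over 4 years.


Loan payment formula: PMT = PV × r / (1 − (1 + r)^(−n))
Monthly rate r = 0.065/12 ≈ 0.00541667, n = 48 months
Denominator: 1 − (1 + 0.065/12)^(−48) = 0.228407
PMT = $30,000.00 × (0.065/12) / 0.228407
PMT = $711.45 per month

PMT = PV × r / (1-(1+r)^(-n)) = $711.45/month


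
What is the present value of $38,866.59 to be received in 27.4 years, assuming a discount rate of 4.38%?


Present value formula: PV = FV / (1 + r)^t
PV = $38,866.59 / (1 + 0.0438)^27.4
PV = $38,866.59 / 3.236785
PV = $12,007.78

PV = FV / (1 + r)^t = $12,007.78


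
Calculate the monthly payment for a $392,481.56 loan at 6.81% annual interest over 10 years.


Loan payment formula: PMT = PV × r / (1 − (1 + r)^(−n))
Monthly rate r = 0.0681/12 = 0.005675, n = 120 months
Denominator: 1 − (1 + 0.0681/12)^(−120) = 0.492914
PMT = $392,481.56 × (0.0681/12) / 0.492914
PMT = $4,518.70 per month

PMT = PV × r / (1-(1+r)^(-n)) = $4,518.70/month


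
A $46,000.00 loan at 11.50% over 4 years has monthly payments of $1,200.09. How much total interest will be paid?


Total paid over the life of the loan = PMT × n.
Total paid = $1,200.09 × 48 = $57,604.32
Total interest = total paid − principal = $57,604.32 − $46,000.00 = $11,604.32

Total interest = (PMT × n) - PV = $11,604.32


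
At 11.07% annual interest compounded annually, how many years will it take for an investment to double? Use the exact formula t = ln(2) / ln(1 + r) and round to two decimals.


Doubling condition: (1 + r)^t = 2
Take ln of both sides: t × ln(1 + r) = ln(2)
t = ln(2) / ln(1 + r)
t = 0.693147 / 0.104990
t = 6.60

t = ln(2) / ln(1 + r) = 6.60 years


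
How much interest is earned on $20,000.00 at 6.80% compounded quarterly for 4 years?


Compound interest earned = final amount − principal.
A = P(1 + r/n)^(nt) = $20,000.00 × (1 + 0.068/4)^(4 × 4) = $26,191.79
Interest = A − P = $26,191.79 − $20,000.00 = $6,191.79

Interest = A - P = $6,191.79


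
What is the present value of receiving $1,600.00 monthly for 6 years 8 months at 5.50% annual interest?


Present value of an ordinary annuity: PV = PMT × (1 − (1 + r)^(−n)) / r
Monthly rate r = 0.055/12 ≈ 0.00458333, n = 80
PV = $1,600.00 × (1 − (1 + 0.055/12)^(−80)) / (0.055/12)
PV = $1,600.00 × 66.846232
PV = $106,953.97

PV = PMT × (1-(1+r)^(-n))/r = $106,953.97


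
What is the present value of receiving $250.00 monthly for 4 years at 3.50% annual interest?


Present value of an ordinary annuity: PV = PMT × (1 − (1 + r)^(−n)) / r
Monthly rate r = 0.035/12 ≈ 0.00291667, n = 48
PV = $250.00 × (1 − (1 + 0.035/12)^(−48)) / (0.035/12)
PV = $250.00 × 44.730719
PV = $11,182.68

PV = PMT × (1-(1+r)^(-n))/r = $11,182.68


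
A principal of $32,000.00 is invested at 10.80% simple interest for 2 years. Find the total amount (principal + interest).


Total amount formula: A = P(1 + rt) = P + P·r·t
Interest: I = P × r × t = $32,000.00 × 0.108 × 2 = $6,912.00
A = P + I = $32,000.00 + $6,912.00 = $38,912.00

A = P + I = P(1 + rt) = $38,912.00


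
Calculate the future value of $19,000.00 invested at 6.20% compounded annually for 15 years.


Compound interest formula: A = P(1 + r/n)^(nt)
A = $19,000.00 × (1 + 0.062/1)^(1 × 15)
Growth factor: (1 + 0.062/1)^15 = 2.4652885
A = $19,000.00 × 2.4652885
A = $46,840.48

A = P(1 + r/n)^(nt) = $46,840.48


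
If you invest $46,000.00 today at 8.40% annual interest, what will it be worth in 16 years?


Future value formula: FV = PV × (1 + r)^t
FV = $46,000.00 × (1 + 0.084)^16
FV = $46,000.00 × 3.6346995
FV = $167,196.18

FV = PV × (1 + r)^t = $167,196.18


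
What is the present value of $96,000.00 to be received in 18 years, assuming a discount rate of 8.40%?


Present value formula: PV = FV / (1 + r)^t
PV = $96,000.00 / (1 + 0.084)^18
PV = $96,000.00 / 4.270975
PV = $22,477.30

PV = FV / (1 + r)^t = $22,477.30


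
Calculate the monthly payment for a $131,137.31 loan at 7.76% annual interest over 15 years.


Loan payment formula: PMT = PV × r / (1 − (1 + r)^(−n))
Monthly rate r = 0.0776/12 ≈ 0.00646667, n = 180 months
Denominator: 1 − (1 + 0.0776/12)^(−180) = 0.686593
PMT = $131,137.31 × (0.0776/12) / 0.686593
PMT = $1,235.11 per month

PMT = PV × r / (1-(1+r)^(-n)) = $1,235.11/month


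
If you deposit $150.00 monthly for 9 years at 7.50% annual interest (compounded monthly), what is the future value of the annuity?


Future value of an ordinary annuity: FV = PMT × ((1 + r)^n − 1) / r
Monthly rate r = 0.075/12 = 0.00625, n = 108
FV = $150.00 × ((1 + 0.075/12)^108 − 1) / (0.075/12)
FV = $150.00 × 153.585857
FV = $23,037.88

FV = PMT × ((1+r)^n - 1)/r = $23,037.88


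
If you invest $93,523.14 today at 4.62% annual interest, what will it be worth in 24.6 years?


Future value formula: FV = PV × (1 + r)^t
FV = $93,523.14 × (1 + 0.0462)^24.6
FV = $93,523.14 × 3.037540
FV = $284,080.28

FV = PV × (1 + r)^t = $284,080.28


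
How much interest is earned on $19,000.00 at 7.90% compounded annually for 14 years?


Compound interest earned = final amount − principal.
A = P(1 + r/n)^(nt) = $19,000.00 × (1 + 0.079/1)^(1 × 14) = $55,087.60
Interest = A − P = $55,087.60 − $19,000.00 = $36,087.60

Interest = A - P = $36,087.60


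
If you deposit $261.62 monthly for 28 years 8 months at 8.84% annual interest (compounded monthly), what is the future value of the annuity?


Future value of an ordinary annuity: FV = PMT × ((1 + r)^n − 1) / r
Monthly rate r = 0.0884/12 ≈ 0.00736667, n = 344
FV = $261.62 × ((1 + 0.0884/12)^344 − 1) / (0.0884/12)
FV = $261.62 × 1559.587009
FV = $408,019.15

FV = PMT × ((1+r)^n - 1)/r = $408,019.15


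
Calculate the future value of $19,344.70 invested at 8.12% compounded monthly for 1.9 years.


Compound interest formula: A = P(1 + r/n)^(nt)
A = $19,344.70 × (1 + 0.0812/12)^(12 × 1.9)
Growth factor: (1 + 0.0812/12)^22.8 = 1.1662114
A = $19,344.70 × 1.1662114
A = $22,560.01

A = P(1 + r/n)^(nt) = $22,560.01


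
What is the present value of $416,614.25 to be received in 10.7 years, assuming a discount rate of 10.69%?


Present value formula: PV = FV / (1 + r)^t
PV = $416,614.25 / (1 + 0.1069)^10.7
PV = $416,614.25 / 2.9645566
PV = $140,531.72

PV = FV / (1 + r)^t = $140,531.72
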